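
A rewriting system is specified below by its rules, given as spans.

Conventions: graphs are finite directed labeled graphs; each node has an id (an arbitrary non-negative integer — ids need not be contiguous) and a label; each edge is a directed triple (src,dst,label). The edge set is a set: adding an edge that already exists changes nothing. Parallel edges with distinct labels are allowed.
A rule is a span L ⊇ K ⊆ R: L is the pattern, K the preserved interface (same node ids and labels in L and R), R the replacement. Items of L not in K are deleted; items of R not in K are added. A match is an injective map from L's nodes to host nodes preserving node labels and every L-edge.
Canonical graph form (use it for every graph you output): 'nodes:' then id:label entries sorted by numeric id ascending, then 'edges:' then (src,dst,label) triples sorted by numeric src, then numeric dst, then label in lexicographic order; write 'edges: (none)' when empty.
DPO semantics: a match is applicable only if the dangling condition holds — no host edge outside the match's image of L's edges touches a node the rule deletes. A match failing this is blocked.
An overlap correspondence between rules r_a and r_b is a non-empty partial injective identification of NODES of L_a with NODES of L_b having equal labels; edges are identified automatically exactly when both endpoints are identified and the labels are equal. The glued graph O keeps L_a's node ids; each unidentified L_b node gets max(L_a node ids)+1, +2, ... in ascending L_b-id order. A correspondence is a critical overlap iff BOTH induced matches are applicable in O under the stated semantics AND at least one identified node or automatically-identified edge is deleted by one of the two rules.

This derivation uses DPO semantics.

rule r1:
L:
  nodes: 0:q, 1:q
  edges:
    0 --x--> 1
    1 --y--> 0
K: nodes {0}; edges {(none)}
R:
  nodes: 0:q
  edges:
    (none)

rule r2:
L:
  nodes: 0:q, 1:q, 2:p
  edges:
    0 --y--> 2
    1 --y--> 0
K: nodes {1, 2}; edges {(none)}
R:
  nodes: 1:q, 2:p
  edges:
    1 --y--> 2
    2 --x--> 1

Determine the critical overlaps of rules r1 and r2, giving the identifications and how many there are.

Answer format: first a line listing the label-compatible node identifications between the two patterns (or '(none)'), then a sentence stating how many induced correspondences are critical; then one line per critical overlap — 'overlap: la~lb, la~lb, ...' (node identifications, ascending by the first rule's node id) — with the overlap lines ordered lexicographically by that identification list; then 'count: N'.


label-compatible node identifications between L(r1) and L(r2): 0~0, 0~1, 1~0, 1~1
0 of the induced correspondences are critical overlaps of r1 and r2.
count: 0


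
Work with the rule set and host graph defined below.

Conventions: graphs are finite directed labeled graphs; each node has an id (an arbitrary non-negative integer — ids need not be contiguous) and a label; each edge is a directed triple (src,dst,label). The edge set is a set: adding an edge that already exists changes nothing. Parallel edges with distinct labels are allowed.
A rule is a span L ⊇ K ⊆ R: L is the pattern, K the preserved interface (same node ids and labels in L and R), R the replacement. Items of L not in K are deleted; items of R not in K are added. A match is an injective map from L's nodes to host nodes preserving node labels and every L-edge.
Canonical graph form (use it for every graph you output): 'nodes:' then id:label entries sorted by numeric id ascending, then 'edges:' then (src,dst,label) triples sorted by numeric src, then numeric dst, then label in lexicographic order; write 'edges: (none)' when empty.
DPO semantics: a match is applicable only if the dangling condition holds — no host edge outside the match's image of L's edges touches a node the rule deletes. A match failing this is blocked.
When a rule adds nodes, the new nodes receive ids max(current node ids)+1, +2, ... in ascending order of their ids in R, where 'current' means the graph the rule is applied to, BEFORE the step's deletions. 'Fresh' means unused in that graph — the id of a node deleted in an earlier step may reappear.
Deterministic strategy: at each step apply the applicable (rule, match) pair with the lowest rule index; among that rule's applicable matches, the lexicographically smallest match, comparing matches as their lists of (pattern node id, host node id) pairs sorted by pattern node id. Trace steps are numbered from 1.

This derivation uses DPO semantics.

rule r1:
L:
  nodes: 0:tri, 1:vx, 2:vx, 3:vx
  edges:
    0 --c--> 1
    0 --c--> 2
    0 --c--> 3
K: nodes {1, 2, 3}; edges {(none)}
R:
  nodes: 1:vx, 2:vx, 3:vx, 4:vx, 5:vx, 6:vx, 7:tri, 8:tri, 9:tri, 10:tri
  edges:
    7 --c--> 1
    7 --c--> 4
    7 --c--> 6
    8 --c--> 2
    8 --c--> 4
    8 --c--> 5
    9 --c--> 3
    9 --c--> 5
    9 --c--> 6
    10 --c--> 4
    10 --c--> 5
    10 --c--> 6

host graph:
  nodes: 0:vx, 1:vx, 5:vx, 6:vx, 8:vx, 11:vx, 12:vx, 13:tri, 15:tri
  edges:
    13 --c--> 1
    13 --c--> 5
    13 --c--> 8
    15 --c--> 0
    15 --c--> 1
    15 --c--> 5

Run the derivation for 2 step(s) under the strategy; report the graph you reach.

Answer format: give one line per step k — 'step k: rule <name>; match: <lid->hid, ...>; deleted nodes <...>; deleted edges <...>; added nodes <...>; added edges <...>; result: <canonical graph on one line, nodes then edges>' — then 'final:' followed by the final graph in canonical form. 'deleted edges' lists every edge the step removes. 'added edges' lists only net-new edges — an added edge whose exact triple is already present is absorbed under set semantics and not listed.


step 1: rule r1; match: 0->13, 1->1, 2->5, 3->8; deleted nodes 13; deleted edges (13,1,c); (13,5,c); (13,8,c); added nodes 16, 17, 18, 19, 20, 21, 22; added edges (19,1,c); (19,16,c); (19,18,c); (20,5,c); (20,16,c); (20,17,c); (21,8,c); (21,17,c); (21,18,c); (22,16,c); (22,17,c); (22,18,c); result: nodes: 0:vx, 1:vx, 5:vx, 6:vx, 8:vx, 11:vx, 12:vx, 15:tri, 16:vx, 17:vx, 18:vx, 19:tri, 20:tri, 21:tri, 22:tri edges: (15,0,c); (15,1,c); (15,5,c); (19,1,c); (19,16,c); (19,18,c); (20,5,c); (20,16,c); (20,17,c); (21,8,c); (21,17,c); (21,18,c); (22,16,c); (22,17,c); (22,18,c)
step 2: rule r1; match: 0->15, 1->0, 2->1, 3->5; deleted nodes 15; deleted edges (15,0,c); (15,1,c); (15,5,c); added nodes 23, 24, 25, 26, 27, 28, 29; added edges (26,0,c); (26,23,c); (26,25,c); (27,1,c); (27,23,c); (27,24,c); (28,5,c); (28,24,c); (28,25,c); (29,23,c); (29,24,c); (29,25,c); result: nodes: 0:vx, 1:vx, 5:vx, 6:vx, 8:vx, 11:vx, 12:vx, 16:vx, 17:vx, 18:vx, 19:tri, 20:tri, 21:tri, 22:tri, 23:vx, 24:vx, 25:vx, 26:tri, 27:tri, 28:tri, 29:tri edges: (19,1,c); (19,16,c); (19,18,c); (20,5,c); (20,16,c); (20,17,c); (21,8,c); (21,17,c); (21,18,c); (22,16,c); (22,17,c); (22,18,c); (26,0,c); (26,23,c); (26,25,c); (27,1,c); (27,23,c); (27,24,c); (28,5,c); (28,24,c); (28,25,c); (29,23,c); (29,24,c); (29,25,c)
final:
nodes: 0:vx, 1:vx, 5:vx, 6:vx, 8:vx, 11:vx, 12:vx, 16:vx, 17:vx, 18:vx, 19:tri, 20:tri, 21:tri, 22:tri, 23:vx, 24:vx, 25:vx, 26:tri, 27:tri, 28:tri, 29:tri
edges: (19,1,c); (19,16,c); (19,18,c); (20,5,c); (20,16,c); (20,17,c); (21,8,c); (21,17,c); (21,18,c); (22,16,c); (22,17,c); (22,18,c); (26,0,c); (26,23,c); (26,25,c); (27,1,c); (27,23,c); (27,24,c); (28,5,c); (28,24,c); (28,25,c); (29,23,c); (29,24,c); (29,25,c)


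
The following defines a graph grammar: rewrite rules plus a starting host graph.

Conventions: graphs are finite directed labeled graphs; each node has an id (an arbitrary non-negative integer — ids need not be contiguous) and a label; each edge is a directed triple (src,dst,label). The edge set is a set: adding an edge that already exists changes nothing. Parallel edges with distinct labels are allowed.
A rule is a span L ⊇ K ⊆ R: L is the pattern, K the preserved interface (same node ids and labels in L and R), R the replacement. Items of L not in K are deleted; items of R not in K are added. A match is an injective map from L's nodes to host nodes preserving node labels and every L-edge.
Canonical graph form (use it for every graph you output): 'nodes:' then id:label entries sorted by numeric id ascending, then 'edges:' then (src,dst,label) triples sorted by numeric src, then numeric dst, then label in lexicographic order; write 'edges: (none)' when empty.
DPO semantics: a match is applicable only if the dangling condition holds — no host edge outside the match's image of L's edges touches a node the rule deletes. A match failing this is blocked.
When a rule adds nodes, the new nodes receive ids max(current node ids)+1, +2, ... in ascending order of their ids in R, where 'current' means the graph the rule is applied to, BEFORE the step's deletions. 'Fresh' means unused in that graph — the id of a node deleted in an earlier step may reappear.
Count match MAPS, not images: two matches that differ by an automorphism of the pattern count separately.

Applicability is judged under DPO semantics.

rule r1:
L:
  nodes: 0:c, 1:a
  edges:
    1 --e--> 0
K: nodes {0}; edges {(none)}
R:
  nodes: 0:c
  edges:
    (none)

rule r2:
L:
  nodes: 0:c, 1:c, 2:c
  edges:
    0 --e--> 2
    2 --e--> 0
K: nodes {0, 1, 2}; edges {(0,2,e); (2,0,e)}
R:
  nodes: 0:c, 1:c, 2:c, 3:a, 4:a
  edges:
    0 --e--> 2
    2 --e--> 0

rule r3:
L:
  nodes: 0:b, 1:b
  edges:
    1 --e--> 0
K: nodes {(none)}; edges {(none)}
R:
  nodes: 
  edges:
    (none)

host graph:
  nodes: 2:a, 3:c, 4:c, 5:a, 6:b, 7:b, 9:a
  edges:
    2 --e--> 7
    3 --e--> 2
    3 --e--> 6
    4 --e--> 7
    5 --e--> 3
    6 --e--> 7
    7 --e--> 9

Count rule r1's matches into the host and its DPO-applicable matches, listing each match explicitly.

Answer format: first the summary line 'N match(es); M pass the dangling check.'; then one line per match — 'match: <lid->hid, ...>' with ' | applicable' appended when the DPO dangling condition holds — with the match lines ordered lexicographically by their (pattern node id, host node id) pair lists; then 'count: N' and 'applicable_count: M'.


1 match(es); 1 pass the dangling check.
match: 0->3, 1->5 | applicable
count: 1
applicable_count: 1


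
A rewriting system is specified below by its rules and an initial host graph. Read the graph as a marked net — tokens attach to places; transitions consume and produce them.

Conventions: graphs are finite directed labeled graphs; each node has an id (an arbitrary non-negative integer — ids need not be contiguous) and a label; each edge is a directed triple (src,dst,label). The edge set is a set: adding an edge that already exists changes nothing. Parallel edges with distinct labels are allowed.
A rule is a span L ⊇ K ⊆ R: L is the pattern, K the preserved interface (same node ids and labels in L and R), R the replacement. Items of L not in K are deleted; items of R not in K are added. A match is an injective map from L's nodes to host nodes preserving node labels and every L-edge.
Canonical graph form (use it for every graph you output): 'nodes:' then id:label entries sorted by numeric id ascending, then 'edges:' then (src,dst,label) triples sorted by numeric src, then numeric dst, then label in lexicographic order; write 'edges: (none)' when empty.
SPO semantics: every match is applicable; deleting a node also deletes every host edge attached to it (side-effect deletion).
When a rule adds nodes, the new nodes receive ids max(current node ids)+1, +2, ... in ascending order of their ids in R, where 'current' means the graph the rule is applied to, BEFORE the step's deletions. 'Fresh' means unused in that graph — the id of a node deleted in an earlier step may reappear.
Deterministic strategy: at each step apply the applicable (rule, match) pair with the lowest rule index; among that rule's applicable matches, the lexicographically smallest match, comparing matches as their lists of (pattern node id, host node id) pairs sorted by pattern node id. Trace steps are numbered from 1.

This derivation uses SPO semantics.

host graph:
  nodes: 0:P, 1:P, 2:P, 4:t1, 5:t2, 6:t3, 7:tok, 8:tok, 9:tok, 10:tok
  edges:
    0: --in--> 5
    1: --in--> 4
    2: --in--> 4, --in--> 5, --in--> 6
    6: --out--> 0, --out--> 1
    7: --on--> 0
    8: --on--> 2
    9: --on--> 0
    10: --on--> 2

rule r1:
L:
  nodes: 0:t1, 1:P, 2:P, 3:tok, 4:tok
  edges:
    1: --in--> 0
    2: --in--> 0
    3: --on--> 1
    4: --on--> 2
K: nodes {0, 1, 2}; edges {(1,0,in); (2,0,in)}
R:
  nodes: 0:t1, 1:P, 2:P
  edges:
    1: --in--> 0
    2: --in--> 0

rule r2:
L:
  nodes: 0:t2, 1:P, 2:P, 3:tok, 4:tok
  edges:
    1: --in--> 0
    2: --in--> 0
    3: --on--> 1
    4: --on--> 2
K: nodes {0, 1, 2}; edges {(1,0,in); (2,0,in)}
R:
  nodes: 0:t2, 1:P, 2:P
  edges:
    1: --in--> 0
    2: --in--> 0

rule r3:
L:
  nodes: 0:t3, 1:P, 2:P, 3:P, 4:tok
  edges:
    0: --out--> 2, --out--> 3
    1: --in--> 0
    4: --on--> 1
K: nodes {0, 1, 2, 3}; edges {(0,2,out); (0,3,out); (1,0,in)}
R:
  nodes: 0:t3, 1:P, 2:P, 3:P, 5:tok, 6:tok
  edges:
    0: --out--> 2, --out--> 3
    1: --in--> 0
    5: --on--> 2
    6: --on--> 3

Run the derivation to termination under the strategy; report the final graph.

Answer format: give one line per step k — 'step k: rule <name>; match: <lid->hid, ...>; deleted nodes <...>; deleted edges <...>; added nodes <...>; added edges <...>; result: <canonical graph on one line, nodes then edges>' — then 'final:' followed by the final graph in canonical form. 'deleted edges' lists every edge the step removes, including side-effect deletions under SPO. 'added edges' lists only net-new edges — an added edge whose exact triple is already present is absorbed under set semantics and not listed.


step 1: rule r2; match: 0->5, 1->0, 2->2, 3->7, 4->8; deleted nodes 7, 8; deleted edges (7,0,on); (8,2,on); added nodes (none); added edges (none); result: nodes: 0:P, 1:P, 2:P, 4:t1, 5:t2, 6:t3, 9:tok, 10:tok edges: (0,5,in); (1,4,in); (2,4,in); (2,5,in); (2,6,in); (6,0,out); (6,1,out); (9,0,on); (10,2,on)
step 2: rule r2; match: 0->5, 1->0, 2->2, 3->9, 4->10; deleted nodes 9, 10; deleted edges (9,0,on); (10,2,on); added nodes (none); added edges (none); result: nodes: 0:P, 1:P, 2:P, 4:t1, 5:t2, 6:t3 edges: (0,5,in); (1,4,in); (2,4,in); (2,5,in); (2,6,in); (6,0,out); (6,1,out)
final:
nodes: 0:P, 1:P, 2:P, 4:t1, 5:t2, 6:t3
edges: (0,5,in); (1,4,in); (2,4,in); (2,5,in); (2,6,in); (6,0,out); (6,1,out)


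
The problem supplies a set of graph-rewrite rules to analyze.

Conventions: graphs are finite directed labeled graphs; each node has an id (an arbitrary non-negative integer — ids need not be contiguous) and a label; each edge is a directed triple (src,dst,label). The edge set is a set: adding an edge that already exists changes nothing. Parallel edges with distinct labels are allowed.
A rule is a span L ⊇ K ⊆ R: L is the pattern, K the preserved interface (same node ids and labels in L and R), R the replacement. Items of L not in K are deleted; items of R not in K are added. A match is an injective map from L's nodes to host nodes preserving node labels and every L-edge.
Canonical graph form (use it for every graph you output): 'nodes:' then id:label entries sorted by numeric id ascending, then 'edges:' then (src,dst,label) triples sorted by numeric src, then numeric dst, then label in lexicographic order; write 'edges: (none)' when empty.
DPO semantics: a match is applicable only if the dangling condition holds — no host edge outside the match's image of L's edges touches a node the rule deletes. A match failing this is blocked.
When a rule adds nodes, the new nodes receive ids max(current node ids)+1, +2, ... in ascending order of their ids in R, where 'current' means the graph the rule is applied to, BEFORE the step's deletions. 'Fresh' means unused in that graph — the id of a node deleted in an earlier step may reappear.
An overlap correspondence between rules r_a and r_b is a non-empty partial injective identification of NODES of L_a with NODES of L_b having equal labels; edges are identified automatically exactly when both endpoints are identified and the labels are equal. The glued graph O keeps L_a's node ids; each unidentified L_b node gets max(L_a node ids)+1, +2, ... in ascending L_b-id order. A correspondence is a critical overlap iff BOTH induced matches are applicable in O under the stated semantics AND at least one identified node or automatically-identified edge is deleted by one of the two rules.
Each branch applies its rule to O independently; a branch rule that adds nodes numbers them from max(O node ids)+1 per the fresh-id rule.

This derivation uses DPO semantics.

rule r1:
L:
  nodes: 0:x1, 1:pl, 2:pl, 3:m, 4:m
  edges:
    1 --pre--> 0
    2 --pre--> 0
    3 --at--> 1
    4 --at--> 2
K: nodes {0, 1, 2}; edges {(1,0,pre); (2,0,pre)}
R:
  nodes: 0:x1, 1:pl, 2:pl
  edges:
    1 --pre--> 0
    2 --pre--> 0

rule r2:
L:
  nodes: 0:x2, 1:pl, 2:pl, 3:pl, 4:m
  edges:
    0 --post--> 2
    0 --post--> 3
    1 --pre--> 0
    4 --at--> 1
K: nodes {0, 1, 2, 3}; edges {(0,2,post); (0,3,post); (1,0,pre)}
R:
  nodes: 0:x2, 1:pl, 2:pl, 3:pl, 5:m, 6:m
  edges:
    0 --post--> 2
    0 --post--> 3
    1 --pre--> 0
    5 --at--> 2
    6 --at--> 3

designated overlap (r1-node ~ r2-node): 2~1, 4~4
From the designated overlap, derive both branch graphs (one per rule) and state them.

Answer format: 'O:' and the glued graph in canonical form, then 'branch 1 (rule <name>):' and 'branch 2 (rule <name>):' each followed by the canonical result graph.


O:
nodes: 0:x1, 1:pl, 2:pl, 3:m, 4:m, 5:x2, 6:pl, 7:pl
edges: (1,0,pre); (2,0,pre); (2,5,pre); (3,1,at); (4,2,at); (5,6,post); (5,7,post)
branch 1 (rule r1):
nodes: 0:x1, 1:pl, 2:pl, 5:x2, 6:pl, 7:pl
edges: (1,0,pre); (2,0,pre); (2,5,pre); (5,6,post); (5,7,post)
branch 2 (rule r2):
nodes: 0:x1, 1:pl, 2:pl, 3:m, 5:x2, 6:pl, 7:pl, 8:m, 9:m
edges: (1,0,pre); (2,0,pre); (2,5,pre); (3,1,at); (5,6,post); (5,7,post); (8,6,at); (9,7,at)


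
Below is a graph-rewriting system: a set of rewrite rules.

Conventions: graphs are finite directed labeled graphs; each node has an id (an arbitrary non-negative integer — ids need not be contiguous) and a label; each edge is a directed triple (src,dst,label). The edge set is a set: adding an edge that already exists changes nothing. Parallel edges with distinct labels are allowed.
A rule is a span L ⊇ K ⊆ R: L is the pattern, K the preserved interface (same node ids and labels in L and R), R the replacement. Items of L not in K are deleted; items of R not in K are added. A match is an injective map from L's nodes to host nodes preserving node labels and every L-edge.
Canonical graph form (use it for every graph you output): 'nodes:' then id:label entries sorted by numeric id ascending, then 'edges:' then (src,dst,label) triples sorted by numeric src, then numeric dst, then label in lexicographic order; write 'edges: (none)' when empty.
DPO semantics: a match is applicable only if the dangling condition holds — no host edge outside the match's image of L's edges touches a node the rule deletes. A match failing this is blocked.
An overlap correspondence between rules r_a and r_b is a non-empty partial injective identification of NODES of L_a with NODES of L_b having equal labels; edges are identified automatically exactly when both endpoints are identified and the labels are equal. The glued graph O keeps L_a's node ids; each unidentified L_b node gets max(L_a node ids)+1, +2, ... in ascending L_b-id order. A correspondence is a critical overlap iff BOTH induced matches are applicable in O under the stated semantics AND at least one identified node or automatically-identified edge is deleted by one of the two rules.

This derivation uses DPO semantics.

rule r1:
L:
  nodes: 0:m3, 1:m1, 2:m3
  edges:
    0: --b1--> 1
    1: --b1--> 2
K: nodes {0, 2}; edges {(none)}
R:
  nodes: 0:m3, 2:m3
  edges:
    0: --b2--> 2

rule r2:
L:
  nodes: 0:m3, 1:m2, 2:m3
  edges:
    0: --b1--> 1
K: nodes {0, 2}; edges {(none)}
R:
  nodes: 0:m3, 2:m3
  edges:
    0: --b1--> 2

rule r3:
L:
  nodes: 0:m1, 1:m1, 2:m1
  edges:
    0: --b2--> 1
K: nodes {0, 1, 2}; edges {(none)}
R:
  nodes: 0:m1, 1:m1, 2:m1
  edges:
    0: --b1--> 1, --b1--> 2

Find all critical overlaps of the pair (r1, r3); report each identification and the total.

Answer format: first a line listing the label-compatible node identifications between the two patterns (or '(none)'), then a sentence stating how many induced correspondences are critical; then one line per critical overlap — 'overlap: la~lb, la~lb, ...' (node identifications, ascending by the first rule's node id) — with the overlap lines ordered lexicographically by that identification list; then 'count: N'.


label-compatible node identifications between L(r1) and L(r3): 1~0, 1~1, 1~2
1 of the induced correspondences is a critical overlap of r1 and r3.
overlap: 1~2
count: 1


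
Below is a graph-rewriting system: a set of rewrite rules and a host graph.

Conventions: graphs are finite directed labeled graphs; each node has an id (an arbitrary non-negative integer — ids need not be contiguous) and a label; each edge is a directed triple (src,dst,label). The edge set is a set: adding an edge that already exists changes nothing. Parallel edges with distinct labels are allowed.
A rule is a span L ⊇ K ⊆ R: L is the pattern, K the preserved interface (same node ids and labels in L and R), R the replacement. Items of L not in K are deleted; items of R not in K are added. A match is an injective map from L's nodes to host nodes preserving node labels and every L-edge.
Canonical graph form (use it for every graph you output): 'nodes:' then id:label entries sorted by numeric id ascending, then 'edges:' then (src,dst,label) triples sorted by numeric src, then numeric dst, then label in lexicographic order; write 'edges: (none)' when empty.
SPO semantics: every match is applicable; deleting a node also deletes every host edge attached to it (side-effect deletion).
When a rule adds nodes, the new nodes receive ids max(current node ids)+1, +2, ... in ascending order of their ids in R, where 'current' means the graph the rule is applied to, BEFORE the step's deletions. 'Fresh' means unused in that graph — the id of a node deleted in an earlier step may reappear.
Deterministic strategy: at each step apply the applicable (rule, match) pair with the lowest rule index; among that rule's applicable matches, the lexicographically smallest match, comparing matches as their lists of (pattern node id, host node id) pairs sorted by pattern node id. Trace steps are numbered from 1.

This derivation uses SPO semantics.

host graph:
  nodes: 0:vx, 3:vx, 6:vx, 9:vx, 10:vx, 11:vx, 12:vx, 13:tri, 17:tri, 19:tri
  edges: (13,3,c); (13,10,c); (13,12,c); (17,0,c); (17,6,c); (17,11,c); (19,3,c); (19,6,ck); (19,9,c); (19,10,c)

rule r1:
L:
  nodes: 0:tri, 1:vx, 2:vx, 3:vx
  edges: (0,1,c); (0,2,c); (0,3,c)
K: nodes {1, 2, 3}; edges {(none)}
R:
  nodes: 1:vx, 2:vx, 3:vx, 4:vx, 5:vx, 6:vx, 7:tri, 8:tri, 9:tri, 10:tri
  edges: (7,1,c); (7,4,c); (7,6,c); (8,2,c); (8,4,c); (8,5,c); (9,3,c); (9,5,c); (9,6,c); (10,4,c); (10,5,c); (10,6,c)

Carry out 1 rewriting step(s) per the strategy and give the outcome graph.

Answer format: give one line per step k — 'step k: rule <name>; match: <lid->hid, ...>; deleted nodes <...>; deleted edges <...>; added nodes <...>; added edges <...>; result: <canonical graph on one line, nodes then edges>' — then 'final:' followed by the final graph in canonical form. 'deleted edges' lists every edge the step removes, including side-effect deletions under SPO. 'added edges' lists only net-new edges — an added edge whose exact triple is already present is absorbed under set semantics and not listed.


step 1: rule r1; match: 0->13, 1->3, 2->10, 3->12; deleted nodes 13; deleted edges (13,3,c); (13,10,c); (13,12,c); added nodes 20, 21, 22, 23, 24, 25, 26; added edges (23,3,c); (23,20,c); (23,22,c); (24,10,c); (24,20,c); (24,21,c); (25,12,c); (25,21,c); (25,22,c); (26,20,c); (26,21,c); (26,22,c); result: nodes: 0:vx, 3:vx, 6:vx, 9:vx, 10:vx, 11:vx, 12:vx, 17:tri, 19:tri, 20:vx, 21:vx, 22:vx, 23:tri, 24:tri, 25:tri, 26:tri edges: (17,0,c); (17,6,c); (17,11,c); (19,3,c); (19,6,ck); (19,9,c); (19,10,c); (23,3,c); (23,20,c); (23,22,c); (24,10,c); (24,20,c); (24,21,c); (25,12,c); (25,21,c); (25,22,c); (26,20,c); (26,21,c); (26,22,c)
final:
nodes: 0:vx, 3:vx, 6:vx, 9:vx, 10:vx, 11:vx, 12:vx, 17:tri, 19:tri, 20:vx, 21:vx, 22:vx, 23:tri, 24:tri, 25:tri, 26:tri
edges: (17,0,c); (17,6,c); (17,11,c); (19,3,c); (19,6,ck); (19,9,c); (19,10,c); (23,3,c); (23,20,c); (23,22,c); (24,10,c); (24,20,c); (24,21,c); (25,12,c); (25,21,c); (25,22,c); (26,20,c); (26,21,c); (26,22,c)


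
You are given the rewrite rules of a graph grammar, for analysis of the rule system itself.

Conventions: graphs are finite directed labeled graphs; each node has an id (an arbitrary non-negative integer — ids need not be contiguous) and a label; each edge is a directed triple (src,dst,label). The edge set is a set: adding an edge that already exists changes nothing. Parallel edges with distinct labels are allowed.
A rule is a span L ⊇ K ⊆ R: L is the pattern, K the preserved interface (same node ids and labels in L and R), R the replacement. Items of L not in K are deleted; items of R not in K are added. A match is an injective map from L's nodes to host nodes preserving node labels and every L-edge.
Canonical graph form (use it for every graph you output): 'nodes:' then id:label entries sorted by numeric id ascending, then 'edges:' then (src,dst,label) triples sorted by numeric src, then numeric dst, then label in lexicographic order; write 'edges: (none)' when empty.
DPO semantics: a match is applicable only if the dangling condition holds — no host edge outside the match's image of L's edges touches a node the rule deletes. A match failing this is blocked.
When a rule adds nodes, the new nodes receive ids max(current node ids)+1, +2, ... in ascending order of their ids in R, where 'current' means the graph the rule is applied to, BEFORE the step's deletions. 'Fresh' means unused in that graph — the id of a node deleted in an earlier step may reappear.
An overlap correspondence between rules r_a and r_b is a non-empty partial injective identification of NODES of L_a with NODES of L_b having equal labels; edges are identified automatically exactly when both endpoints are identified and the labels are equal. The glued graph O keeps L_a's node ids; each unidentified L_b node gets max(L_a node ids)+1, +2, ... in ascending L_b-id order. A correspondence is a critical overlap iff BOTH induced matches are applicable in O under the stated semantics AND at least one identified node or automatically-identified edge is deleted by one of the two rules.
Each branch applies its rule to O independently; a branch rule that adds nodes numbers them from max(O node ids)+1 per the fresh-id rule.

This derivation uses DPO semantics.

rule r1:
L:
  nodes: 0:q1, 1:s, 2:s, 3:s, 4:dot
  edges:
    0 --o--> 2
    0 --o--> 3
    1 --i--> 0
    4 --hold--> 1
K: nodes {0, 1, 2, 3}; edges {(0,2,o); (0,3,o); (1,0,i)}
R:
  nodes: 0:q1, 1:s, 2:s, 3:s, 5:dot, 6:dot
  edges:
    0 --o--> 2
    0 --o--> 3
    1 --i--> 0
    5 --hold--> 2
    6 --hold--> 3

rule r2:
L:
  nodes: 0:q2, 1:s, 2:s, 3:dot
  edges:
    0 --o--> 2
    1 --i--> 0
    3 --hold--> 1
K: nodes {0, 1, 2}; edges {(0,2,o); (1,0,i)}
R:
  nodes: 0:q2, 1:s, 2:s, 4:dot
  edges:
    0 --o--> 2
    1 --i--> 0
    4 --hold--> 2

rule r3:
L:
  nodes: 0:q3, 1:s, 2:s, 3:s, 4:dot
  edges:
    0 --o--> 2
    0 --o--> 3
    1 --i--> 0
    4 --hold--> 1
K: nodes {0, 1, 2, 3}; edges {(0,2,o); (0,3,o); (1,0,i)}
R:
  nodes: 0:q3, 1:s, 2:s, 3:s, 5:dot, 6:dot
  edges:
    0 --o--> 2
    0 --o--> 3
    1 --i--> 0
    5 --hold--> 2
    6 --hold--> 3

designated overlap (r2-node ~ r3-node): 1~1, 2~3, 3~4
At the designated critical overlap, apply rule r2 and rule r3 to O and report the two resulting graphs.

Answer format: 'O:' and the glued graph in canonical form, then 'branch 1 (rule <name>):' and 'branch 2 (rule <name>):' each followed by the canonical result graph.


O:
nodes: 0:q2, 1:s, 2:s, 3:dot, 4:q3, 5:s
edges: (0,2,o); (1,0,i); (1,4,i); (3,1,hold); (4,2,o); (4,5,o)
branch 1 (rule r2):
nodes: 0:q2, 1:s, 2:s, 4:q3, 5:s, 6:dot
edges: (0,2,o); (1,0,i); (1,4,i); (4,2,o); (4,5,o); (6,2,hold)
branch 2 (rule r3):
nodes: 0:q2, 1:s, 2:s, 4:q3, 5:s, 6:dot, 7:dot
edges: (0,2,o); (1,0,i); (1,4,i); (4,2,o); (4,5,o); (6,5,hold); (7,2,hold)


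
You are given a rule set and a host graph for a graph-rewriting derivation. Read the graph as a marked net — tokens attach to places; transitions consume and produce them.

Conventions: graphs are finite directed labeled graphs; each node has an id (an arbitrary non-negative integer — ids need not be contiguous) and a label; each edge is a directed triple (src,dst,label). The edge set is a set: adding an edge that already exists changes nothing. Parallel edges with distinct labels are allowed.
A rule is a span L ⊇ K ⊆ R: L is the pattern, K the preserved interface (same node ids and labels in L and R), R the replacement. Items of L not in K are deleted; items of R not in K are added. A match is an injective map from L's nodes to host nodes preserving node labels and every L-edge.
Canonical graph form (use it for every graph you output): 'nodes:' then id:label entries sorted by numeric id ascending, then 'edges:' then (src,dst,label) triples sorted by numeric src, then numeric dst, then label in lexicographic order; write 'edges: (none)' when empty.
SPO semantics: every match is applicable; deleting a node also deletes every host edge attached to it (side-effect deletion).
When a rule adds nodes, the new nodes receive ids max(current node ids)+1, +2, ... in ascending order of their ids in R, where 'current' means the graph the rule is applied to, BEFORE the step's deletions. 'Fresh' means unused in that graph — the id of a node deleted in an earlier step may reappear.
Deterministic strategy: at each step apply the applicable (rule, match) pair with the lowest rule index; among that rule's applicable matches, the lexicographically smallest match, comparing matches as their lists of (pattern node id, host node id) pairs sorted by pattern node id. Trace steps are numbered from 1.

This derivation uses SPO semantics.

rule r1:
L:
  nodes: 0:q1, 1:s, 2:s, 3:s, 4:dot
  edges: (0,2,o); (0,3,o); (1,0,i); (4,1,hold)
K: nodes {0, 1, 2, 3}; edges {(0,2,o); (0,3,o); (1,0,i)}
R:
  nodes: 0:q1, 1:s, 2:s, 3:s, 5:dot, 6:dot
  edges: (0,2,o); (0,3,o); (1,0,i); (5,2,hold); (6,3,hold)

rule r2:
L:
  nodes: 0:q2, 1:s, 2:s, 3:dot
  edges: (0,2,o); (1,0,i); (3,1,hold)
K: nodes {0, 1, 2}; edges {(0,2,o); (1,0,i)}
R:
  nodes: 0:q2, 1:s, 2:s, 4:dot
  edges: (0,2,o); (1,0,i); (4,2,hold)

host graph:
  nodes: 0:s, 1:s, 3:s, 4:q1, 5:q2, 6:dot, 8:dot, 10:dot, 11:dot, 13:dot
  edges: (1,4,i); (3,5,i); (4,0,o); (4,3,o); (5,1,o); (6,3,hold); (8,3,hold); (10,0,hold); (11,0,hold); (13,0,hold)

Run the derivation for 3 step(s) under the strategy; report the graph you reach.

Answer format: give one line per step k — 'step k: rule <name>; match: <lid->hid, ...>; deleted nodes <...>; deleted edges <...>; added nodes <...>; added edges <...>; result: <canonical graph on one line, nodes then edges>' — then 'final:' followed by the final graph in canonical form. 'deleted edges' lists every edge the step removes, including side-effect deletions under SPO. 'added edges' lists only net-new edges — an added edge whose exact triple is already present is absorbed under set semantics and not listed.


step 1: rule r2; match: 0->5, 1->3, 2->1, 3->6; deleted nodes 6; deleted edges (6,3,hold); added nodes 14; added edges (14,1,hold); result: nodes: 0:s, 1:s, 3:s, 4:q1, 5:q2, 8:dot, 10:dot, 11:dot, 13:dot, 14:dot edges: (1,4,i); (3,5,i); (4,0,o); (4,3,o); (5,1,o); (8,3,hold); (10,0,hold); (11,0,hold); (13,0,hold); (14,1,hold)
step 2: rule r1; match: 0->4, 1->1, 2->0, 3->3, 4->14; deleted nodes 14; deleted edges (14,1,hold); added nodes 15, 16; added edges (15,0,hold); (16,3,hold); result: nodes: 0:s, 1:s, 3:s, 4:q1, 5:q2, 8:dot, 10:dot, 11:dot, 13:dot, 15:dot, 16:dot edges: (1,4,i); (3,5,i); (4,0,o); (4,3,o); (5,1,o); (8,3,hold); (10,0,hold); (11,0,hold); (13,0,hold); (15,0,hold); (16,3,hold)
step 3: rule r2; match: 0->5, 1->3, 2->1, 3->8; deleted nodes 8; deleted edges (8,3,hold); added nodes 17; added edges (17,1,hold); result: nodes: 0:s, 1:s, 3:s, 4:q1, 5:q2, 10:dot, 11:dot, 13:dot, 15:dot, 16:dot, 17:dot edges: (1,4,i); (3,5,i); (4,0,o); (4,3,o); (5,1,o); (10,0,hold); (11,0,hold); (13,0,hold); (15,0,hold); (16,3,hold); (17,1,hold)
final:
nodes: 0:s, 1:s, 3:s, 4:q1, 5:q2, 10:dot, 11:dot, 13:dot, 15:dot, 16:dot, 17:dot
edges: (1,4,i); (3,5,i); (4,0,o); (4,3,o); (5,1,o); (10,0,hold); (11,0,hold); (13,0,hold); (15,0,hold); (16,3,hold); (17,1,hold)


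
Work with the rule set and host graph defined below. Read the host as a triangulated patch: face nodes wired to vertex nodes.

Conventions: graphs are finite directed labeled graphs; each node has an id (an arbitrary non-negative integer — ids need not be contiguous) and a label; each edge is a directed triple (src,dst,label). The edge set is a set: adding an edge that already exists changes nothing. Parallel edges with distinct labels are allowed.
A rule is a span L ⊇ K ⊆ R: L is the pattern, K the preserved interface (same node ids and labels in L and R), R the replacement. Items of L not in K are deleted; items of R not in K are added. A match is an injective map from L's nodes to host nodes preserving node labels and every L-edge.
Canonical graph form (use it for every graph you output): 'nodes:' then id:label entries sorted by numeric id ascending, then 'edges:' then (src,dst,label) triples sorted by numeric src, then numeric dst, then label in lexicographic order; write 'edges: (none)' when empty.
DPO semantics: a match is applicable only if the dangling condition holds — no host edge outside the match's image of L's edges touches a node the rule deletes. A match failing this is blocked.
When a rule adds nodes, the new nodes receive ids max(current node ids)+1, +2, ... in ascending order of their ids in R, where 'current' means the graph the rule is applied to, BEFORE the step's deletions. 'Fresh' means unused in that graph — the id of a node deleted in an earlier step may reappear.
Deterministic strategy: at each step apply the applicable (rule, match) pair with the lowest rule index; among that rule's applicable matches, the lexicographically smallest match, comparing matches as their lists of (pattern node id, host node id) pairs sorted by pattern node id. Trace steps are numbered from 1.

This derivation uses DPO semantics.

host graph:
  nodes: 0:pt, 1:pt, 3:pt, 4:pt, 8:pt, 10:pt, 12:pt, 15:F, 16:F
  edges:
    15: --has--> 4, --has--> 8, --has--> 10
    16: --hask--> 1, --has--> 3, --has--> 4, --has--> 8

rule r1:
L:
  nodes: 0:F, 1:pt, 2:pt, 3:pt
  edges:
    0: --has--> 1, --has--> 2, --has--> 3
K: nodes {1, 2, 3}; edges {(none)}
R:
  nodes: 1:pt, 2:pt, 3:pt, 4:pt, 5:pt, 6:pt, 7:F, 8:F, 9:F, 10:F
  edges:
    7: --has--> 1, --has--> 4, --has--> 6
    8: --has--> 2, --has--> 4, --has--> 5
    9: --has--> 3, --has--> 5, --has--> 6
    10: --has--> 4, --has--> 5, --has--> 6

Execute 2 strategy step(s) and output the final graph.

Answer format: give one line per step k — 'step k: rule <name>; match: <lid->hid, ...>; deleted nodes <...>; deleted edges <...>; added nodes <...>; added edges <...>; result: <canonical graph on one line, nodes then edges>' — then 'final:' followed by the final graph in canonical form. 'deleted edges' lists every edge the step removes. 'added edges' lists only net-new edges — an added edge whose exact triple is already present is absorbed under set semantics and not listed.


step 1: rule r1; match: 0->15, 1->4, 2->8, 3->10; deleted nodes 15; deleted edges (15,4,has); (15,8,has); (15,10,has); added nodes 17, 18, 19, 20, 21, 22, 23; added edges (20,4,has); (20,17,has); (20,19,has); (21,8,has); (21,17,has); (21,18,has); (22,10,has); (22,18,has); (22,19,has); (23,17,has); (23,18,has); (23,19,has); result: nodes: 0:pt, 1:pt, 3:pt, 4:pt, 8:pt, 10:pt, 12:pt, 16:F, 17:pt, 18:pt, 19:pt, 20:F, 21:F, 22:F, 23:F edges: (16,1,hask); (16,3,has); (16,4,has); (16,8,has); (20,4,has); (20,17,has); (20,19,has); (21,8,has); (21,17,has); (21,18,has); (22,10,has); (22,18,has); (22,19,has); (23,17,has); (23,18,has); (23,19,has)
step 2: rule r1; match: 0->20, 1->4, 2->17, 3->19; deleted nodes 20; deleted edges (20,4,has); (20,17,has); (20,19,has); added nodes 24, 25, 26, 27, 28, 29, 30; added edges (27,4,has); (27,24,has); (27,26,has); (28,17,has); (28,24,has); (28,25,has); (29,19,has); (29,25,has); (29,26,has); (30,24,has); (30,25,has); (30,26,has); result: nodes: 0:pt, 1:pt, 3:pt, 4:pt, 8:pt, 10:pt, 12:pt, 16:F, 17:pt, 18:pt, 19:pt, 21:F, 22:F, 23:F, 24:pt, 25:pt, 26:pt, 27:F, 28:F, 29:F, 30:F edges: (16,1,hask); (16,3,has); (16,4,has); (16,8,has); (21,8,has); (21,17,has); (21,18,has); (22,10,has); (22,18,has); (22,19,has); (23,17,has); (23,18,has); (23,19,has); (27,4,has); (27,24,has); (27,26,has); (28,17,has); (28,24,has); (28,25,has); (29,19,has); (29,25,has); (29,26,has); (30,24,has); (30,25,has); (30,26,has)
final:
nodes: 0:pt, 1:pt, 3:pt, 4:pt, 8:pt, 10:pt, 12:pt, 16:F, 17:pt, 18:pt, 19:pt, 21:F, 22:F, 23:F, 24:pt, 25:pt, 26:pt, 27:F, 28:F, 29:F, 30:F
edges: (16,1,hask); (16,3,has); (16,4,has); (16,8,has); (21,8,has); (21,17,has); (21,18,has); (22,10,has); (22,18,has); (22,19,has); (23,17,has); (23,18,has); (23,19,has); (27,4,has); (27,24,has); (27,26,has); (28,17,has); (28,24,has); (28,25,has); (29,19,has); (29,25,has); (29,26,has); (30,24,has); (30,25,has); (30,26,has)


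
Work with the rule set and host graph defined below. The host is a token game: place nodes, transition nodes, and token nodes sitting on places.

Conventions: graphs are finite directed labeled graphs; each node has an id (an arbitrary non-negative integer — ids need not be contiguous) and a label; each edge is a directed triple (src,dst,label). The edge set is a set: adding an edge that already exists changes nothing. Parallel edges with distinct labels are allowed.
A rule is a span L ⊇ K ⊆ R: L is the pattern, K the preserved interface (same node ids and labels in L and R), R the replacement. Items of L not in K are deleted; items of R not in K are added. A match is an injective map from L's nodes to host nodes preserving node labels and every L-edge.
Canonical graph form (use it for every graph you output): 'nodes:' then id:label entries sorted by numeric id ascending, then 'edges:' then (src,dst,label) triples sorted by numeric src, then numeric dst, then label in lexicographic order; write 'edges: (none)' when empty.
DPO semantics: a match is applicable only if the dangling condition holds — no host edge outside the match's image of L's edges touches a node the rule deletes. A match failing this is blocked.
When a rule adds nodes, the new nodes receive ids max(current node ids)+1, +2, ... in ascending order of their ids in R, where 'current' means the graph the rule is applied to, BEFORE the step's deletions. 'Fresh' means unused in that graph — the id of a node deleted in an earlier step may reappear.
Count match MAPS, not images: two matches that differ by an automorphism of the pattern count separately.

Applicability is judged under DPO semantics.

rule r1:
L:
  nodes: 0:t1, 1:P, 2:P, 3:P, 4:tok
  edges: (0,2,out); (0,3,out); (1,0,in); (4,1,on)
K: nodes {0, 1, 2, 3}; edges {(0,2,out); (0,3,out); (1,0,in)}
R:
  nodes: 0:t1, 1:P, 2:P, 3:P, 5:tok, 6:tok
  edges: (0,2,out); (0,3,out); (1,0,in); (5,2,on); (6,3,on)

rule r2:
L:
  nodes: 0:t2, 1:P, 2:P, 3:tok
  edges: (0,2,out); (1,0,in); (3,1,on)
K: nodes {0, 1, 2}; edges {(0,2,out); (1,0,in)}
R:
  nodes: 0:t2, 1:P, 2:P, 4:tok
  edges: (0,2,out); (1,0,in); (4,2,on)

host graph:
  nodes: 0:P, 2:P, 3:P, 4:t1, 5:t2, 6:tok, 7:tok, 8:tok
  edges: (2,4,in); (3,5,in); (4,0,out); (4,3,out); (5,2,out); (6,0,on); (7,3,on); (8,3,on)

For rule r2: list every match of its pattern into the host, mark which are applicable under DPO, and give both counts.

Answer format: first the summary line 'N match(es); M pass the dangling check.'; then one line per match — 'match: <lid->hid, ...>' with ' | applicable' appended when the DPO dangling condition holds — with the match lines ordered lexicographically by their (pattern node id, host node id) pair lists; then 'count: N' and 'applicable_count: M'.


2 match(es); 2 pass the dangling check.
match: 0->5, 1->3, 2->2, 3->7 | applicable
match: 0->5, 1->3, 2->2, 3->8 | applicable
count: 2
applicable_count: 2
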